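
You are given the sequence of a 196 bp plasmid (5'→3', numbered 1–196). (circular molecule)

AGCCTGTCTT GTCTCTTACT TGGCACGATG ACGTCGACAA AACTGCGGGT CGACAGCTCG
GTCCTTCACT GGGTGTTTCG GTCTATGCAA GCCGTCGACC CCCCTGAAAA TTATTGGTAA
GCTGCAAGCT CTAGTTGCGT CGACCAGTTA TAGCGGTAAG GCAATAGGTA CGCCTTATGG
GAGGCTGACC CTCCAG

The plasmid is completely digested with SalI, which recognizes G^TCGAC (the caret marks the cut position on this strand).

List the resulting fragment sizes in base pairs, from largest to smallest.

90, 45, 45, 16 bp

SalI sites (GTCGAC) start at positions 33, 49, 94, 139.
SalI cuts after the first base of each site, so after positions 33, 49, 94, 139.
Circular molecule, 4 cuts → 4 fragments:
  34–49 → 16 bp
  50–94 → 45 bp
  95–139 → 45 bp
  140–196 then 1–33 → 57 + 33 = 90 bp
Sorted largest to smallest: 90, 45, 45, 16 bp.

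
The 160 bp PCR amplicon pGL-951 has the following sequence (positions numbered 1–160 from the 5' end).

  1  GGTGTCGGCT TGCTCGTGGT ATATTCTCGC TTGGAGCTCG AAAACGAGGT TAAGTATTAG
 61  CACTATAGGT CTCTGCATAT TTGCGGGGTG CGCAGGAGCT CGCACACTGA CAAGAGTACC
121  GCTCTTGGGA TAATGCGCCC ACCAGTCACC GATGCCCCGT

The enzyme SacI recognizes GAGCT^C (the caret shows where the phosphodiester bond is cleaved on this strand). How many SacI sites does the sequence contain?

GAGCTC occurs starting at positions 34, 96.
SacI cuts at 2 sites.

2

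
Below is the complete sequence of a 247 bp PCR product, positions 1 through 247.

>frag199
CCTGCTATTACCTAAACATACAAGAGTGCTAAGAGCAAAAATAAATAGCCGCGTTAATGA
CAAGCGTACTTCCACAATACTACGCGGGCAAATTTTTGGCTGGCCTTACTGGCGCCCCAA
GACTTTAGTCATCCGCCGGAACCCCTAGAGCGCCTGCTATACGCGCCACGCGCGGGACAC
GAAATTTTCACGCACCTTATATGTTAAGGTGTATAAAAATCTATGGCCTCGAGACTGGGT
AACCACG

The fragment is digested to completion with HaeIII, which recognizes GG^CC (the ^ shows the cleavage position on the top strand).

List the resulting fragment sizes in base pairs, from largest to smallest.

HaeIII sites (GGCC) start at positions 102, 225.
HaeIII cuts after base 2 of each site, so after positions 103, 226.
Linear molecule, 2 cuts → 3 fragments:
  1–103 → 103 bp
  104–226 → 123 bp
  227–247 → 21 bp
Sorted largest to smallest: 123, 103, 21 bp.

123, 103, 21 bp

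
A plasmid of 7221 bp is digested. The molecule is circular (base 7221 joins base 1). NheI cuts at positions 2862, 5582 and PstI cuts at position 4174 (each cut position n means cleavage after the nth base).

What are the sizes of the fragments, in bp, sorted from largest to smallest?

4501, 1408, 1312 bp

Combined cut positions (sorted): 2862, 4174, 5582.
Circular molecule, 3 cuts → 3 fragments:
  4174 − 2862 = 1312 bp
  5582 − 4174 = 1408 bp
  wrap: 7221 − 5582 + 2862 = 4501 bp
Sorted largest to smallest: 4501, 1408, 1312 bp.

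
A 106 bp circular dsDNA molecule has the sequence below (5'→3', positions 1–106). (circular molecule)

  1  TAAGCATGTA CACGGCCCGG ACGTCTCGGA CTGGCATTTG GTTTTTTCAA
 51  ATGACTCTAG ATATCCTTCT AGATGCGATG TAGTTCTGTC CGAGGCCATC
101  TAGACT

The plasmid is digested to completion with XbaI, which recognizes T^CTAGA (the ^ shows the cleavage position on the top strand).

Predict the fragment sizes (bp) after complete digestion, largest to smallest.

XbaI sites (TCTAGA) start at positions 56, 68, 99.
XbaI cuts after the first base of each site, so after positions 56, 68, 99.
Circular molecule, 3 cuts → 3 fragments:
  57–68 → 12 bp
  69–99 → 31 bp
  100–106 then 1–56 → 7 + 56 = 63 bp
Sorted largest to smallest: 63, 31, 12 bp.

63, 31, 12 bp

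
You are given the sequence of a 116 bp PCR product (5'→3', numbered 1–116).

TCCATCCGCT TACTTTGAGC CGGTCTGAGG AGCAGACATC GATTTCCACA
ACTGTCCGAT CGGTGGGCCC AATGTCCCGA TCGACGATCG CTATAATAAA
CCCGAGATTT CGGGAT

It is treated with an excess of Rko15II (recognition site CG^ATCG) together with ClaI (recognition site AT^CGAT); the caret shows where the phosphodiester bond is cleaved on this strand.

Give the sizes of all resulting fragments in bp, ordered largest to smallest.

Rko15II sites (CGATCG) start at positions 57, 78, 85.
Rko15II cuts after base 2 of each site, so after positions 58, 79, 86.
The ClaI site (ATCGAT) starts at position 38.
ClaI cuts after base 2 of each site, so after position 39.
Combined cut positions: 39, 58, 79, 86.
Linear molecule, 4 cuts → 5 fragments:
  1–39 → 39 bp
  40–58 → 19 bp
  59–79 → 21 bp
  80–86 → 7 bp
  87–116 → 30 bp
Sorted largest to smallest: 39, 30, 21, 19, 7 bp.

39, 30, 21, 19, 7 bp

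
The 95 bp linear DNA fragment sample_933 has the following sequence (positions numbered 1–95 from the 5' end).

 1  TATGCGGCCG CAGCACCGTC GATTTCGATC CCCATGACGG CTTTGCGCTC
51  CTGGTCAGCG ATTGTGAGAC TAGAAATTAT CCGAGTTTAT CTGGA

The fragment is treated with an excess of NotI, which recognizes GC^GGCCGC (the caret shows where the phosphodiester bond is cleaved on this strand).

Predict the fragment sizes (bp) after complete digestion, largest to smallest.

90, 5 bp

The NotI site (GCGGCCGC) starts at position 4.
NotI cuts after base 2 of each site, so after position 5.
Linear molecule, 1 cut → 2 fragments:
  1–5 → 5 bp
  6–95 → 90 bp
Sorted largest to smallest: 90, 5 bp.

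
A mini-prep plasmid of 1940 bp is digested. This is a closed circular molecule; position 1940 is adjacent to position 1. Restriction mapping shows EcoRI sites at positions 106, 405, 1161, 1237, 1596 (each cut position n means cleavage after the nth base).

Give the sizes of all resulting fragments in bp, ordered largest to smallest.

Circular molecule, 5 cuts → 5 fragments:
  405 − 106 = 299 bp
  1161 − 405 = 756 bp
  1237 − 1161 = 76 bp
  1596 − 1237 = 359 bp
  wrap: 1940 − 1596 + 106 = 450 bp
Sorted largest to smallest: 756, 450, 359, 299, 76 bp.

756, 450, 359, 299, 76 bp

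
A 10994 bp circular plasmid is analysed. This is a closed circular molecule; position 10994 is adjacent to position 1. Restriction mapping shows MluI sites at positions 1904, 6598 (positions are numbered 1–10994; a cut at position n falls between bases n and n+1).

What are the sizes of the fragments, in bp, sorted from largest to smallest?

6300, 4694 bp

Circular molecule, 2 cuts → 2 fragments:
  6598 − 1904 = 4694 bp
  wrap: 10994 − 6598 + 1904 = 6300 bp
Sorted largest to smallest: 6300, 4694 bp.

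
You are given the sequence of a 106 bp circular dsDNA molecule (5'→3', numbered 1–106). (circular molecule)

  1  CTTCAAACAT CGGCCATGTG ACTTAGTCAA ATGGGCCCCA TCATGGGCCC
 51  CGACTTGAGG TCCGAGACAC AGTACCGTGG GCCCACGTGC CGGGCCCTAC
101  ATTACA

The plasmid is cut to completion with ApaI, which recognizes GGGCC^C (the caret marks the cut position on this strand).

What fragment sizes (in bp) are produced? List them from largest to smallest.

ApaI sites (GGGCCC) start at positions 33, 45, 79, 92.
ApaI cuts after base 5 of each site (before the last base), so after positions 37, 49, 83, 96.
Circular molecule, 4 cuts → 4 fragments:
  38–49 → 12 bp
  50–83 → 34 bp
  84–96 → 13 bp
  97–106 then 1–37 → 10 + 37 = 47 bp
Sorted largest to smallest: 47, 34, 13, 12 bp.

47, 34, 13, 12 bp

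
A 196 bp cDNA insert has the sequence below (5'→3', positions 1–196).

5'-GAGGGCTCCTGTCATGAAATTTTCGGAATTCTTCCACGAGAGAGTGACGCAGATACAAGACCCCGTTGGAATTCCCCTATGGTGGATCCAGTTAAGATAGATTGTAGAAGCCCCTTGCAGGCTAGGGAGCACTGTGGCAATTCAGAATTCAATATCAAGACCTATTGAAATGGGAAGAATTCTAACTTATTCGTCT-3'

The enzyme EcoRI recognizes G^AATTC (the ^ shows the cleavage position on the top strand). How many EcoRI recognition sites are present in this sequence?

4

GAATTC occurs starting at positions 26, 69, 145, 177.
EcoRI cuts at 4 sites.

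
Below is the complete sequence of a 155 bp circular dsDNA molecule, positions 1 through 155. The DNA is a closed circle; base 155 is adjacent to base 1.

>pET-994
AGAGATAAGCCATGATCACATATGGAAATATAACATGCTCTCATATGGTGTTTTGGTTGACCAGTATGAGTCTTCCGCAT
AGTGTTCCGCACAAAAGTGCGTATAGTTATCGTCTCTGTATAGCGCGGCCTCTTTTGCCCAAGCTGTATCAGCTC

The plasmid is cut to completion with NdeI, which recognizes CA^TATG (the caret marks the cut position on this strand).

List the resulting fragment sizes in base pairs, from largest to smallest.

NdeI sites (CATATG) start at positions 19, 42.
NdeI cuts after base 2 of each site, so after positions 20, 43.
Circular molecule, 2 cuts → 2 fragments:
  21–43 → 23 bp
  44–155 then 1–20 → 112 + 20 = 132 bp
Sorted largest to smallest: 132, 23 bp.

132, 23 bp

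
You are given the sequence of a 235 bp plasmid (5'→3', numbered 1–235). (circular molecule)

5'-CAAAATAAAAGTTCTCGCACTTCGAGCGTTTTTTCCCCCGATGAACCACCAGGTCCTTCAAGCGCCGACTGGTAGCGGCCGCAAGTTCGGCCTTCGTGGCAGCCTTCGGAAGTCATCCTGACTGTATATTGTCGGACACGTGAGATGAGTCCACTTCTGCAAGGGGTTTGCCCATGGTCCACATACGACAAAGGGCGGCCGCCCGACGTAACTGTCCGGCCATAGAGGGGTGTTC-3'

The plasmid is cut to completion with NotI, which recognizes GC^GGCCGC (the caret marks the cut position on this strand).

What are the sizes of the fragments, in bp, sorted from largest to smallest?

NotI sites (GCGGCCGC) start at positions 75, 195.
NotI cuts after base 2 of each site, so after positions 76, 196.
Circular molecule, 2 cuts → 2 fragments:
  77–196 → 120 bp
  197–235 then 1–76 → 39 + 76 = 115 bp
Sorted largest to smallest: 120, 115 bp.

120, 115 bp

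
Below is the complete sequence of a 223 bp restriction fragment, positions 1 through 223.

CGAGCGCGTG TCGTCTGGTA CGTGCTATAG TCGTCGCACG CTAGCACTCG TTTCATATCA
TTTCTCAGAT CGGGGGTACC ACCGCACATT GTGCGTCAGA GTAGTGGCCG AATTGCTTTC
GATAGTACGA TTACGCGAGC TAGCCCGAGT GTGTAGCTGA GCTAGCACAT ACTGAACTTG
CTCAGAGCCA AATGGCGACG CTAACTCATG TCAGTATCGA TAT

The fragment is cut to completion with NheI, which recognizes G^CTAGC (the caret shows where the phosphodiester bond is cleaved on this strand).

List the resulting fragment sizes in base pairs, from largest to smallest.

99, 62, 40, 22 bp

NheI sites (GCTAGC) start at positions 40, 139, 161.
NheI cuts after the first base of each site, so after positions 40, 139, 161.
Linear molecule, 3 cuts → 4 fragments:
  1–40 → 40 bp
  41–139 → 99 bp
  140–161 → 22 bp
  162–223 → 62 bp
Sorted largest to smallest: 99, 62, 40, 22 bp.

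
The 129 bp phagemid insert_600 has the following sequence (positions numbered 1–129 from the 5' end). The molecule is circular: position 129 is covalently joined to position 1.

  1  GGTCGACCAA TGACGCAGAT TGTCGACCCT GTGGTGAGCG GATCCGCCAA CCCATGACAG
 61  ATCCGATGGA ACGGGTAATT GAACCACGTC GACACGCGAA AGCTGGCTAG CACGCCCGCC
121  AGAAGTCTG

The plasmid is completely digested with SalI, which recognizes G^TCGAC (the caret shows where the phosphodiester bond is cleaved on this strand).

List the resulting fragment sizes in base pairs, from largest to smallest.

SalI sites (GTCGAC) start at positions 2, 22, 88.
SalI cuts after the first base of each site, so after positions 2, 22, 88.
Circular molecule, 3 cuts → 3 fragments:
  3–22 → 20 bp
  23–88 → 66 bp
  89–129 then 1–2 → 41 + 2 = 43 bp
Sorted largest to smallest: 66, 43, 20 bp.

66, 43, 20 bp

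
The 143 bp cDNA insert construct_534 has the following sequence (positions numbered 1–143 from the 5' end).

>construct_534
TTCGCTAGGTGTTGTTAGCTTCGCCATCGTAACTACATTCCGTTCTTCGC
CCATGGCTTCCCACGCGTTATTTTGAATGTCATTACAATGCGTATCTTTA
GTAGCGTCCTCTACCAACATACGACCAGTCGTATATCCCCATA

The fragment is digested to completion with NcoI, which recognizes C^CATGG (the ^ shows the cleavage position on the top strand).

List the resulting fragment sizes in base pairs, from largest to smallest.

92, 51 bp

The NcoI site (CCATGG) starts at position 51.
NcoI cuts after the first base of each site, so after position 51.
Linear molecule, 1 cut → 2 fragments:
  1–51 → 51 bp
  52–143 → 92 bp
Sorted largest to smallest: 92, 51 bp.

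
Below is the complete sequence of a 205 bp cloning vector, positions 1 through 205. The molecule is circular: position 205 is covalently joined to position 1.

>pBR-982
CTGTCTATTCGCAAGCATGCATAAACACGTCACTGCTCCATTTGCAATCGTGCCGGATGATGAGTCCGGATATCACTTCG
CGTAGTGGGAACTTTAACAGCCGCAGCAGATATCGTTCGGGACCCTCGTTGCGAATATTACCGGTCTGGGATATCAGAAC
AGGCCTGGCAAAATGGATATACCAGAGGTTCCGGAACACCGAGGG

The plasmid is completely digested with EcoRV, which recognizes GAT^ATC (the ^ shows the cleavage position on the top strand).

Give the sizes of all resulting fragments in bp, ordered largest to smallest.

EcoRV sites (GATATC) start at positions 69, 109, 150.
EcoRV cuts after base 3 of each site, so after positions 71, 111, 152.
Circular molecule, 3 cuts → 3 fragments:
  72–111 → 40 bp
  112–152 → 41 bp
  153–205 then 1–71 → 53 + 71 = 124 bp
Sorted largest to smallest: 124, 41, 40 bp.

124, 41, 40 bp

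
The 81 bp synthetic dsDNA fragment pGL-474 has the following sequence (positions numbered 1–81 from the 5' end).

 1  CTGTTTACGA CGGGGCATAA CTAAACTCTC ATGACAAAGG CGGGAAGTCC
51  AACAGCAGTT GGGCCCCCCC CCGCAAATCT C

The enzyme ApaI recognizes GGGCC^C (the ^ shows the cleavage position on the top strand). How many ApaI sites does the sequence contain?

1

GGGCCC occurs starting at position 61.
ApaI cuts at 1 site.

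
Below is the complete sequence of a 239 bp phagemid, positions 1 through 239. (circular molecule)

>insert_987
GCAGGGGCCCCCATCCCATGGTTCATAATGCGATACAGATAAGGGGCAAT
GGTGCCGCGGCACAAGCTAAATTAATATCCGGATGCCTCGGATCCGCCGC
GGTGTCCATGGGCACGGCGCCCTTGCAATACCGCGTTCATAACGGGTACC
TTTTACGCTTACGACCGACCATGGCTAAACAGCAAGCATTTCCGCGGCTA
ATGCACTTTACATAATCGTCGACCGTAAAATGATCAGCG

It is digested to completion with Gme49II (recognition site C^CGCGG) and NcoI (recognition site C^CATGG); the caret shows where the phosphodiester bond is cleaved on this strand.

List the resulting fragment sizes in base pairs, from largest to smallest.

63, 63, 42, 39, 23, 9 bp

Gme49II sites (CCGCGG) start at positions 55, 97, 192.
Gme49II cuts after the first base of each site, so after positions 55, 97, 192.
NcoI sites (CCATGG) start at positions 16, 106, 169.
NcoI cuts after the first base of each site, so after positions 16, 106, 169.
Combined cut positions: 16, 55, 97, 106, 169, 192.
Circular molecule, 6 cuts → 6 fragments:
  17–55 → 39 bp
  56–97 → 42 bp
  98–106 → 9 bp
  107–169 → 63 bp
  170–192 → 23 bp
  193–239 then 1–16 → 47 + 16 = 63 bp
Sorted largest to smallest: 63, 63, 42, 39, 23, 9 bp.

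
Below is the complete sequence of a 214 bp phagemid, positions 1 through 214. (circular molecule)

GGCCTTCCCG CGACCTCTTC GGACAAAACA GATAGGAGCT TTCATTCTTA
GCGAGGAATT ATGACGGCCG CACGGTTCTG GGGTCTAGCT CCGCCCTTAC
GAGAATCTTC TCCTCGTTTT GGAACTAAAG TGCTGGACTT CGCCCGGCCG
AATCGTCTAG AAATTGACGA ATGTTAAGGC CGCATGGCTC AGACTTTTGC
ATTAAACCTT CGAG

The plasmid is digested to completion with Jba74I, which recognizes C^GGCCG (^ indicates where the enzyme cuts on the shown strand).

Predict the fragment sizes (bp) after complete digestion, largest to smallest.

Jba74I sites (CGGCCG) start at positions 65, 145.
Jba74I cuts after the first base of each site, so after positions 65, 145.
Circular molecule, 2 cuts → 2 fragments:
  66–145 → 80 bp
  146–214 then 1–65 → 69 + 65 = 134 bp
Sorted largest to smallest: 134, 80 bp.

134, 80 bp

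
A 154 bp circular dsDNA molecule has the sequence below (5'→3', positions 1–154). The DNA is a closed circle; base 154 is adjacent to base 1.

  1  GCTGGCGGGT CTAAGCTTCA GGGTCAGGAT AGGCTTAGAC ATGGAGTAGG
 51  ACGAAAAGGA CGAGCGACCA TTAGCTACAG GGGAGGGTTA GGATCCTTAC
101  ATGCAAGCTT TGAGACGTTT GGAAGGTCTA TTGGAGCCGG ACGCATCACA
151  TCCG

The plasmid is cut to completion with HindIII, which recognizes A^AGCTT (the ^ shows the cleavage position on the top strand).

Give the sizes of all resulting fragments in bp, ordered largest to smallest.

HindIII sites (AAGCTT) start at positions 13, 105.
HindIII cuts after the first base of each site, so after positions 13, 105.
Circular molecule, 2 cuts → 2 fragments:
  14–105 → 92 bp
  106–154 then 1–13 → 49 + 13 = 62 bp
Sorted largest to smallest: 92, 62 bp.

92, 62 bp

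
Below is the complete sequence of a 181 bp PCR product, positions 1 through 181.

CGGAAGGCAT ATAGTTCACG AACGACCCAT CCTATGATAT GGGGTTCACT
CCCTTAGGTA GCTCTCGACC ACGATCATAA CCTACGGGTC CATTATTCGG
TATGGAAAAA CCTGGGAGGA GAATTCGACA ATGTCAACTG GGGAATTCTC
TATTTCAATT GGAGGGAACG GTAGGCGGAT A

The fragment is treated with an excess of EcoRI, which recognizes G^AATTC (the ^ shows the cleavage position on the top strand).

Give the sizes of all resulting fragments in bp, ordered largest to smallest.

121, 38, 22 bp

EcoRI sites (GAATTC) start at positions 121, 143.
EcoRI cuts after the first base of each site, so after positions 121, 143.
Linear molecule, 2 cuts → 3 fragments:
  1–121 → 121 bp
  122–143 → 22 bp
  144–181 → 38 bp
Sorted largest to smallest: 121, 38, 22 bp.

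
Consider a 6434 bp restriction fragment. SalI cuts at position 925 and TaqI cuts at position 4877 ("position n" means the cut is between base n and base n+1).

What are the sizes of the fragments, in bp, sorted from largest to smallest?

Combined cut positions (sorted): 925, 4877.
Linear molecule, 2 cuts → 3 fragments:
  925 − 0 = 925 bp
  4877 − 925 = 3952 bp
  6434 − 4877 = 1557 bp
Sorted largest to smallest: 3952, 1557, 925 bp.

3952, 1557, 925 bp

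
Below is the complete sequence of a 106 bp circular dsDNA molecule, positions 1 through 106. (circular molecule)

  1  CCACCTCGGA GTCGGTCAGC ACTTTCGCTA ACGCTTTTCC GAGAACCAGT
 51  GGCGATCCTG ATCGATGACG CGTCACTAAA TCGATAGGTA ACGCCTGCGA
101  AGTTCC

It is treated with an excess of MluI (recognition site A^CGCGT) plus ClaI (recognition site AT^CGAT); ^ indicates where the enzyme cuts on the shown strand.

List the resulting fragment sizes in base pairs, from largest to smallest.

The MluI site (ACGCGT) starts at position 68.
MluI cuts after the first base of each site, so after position 68.
ClaI sites (ATCGAT) start at positions 61, 80.
ClaI cuts after base 2 of each site, so after positions 62, 81.
Combined cut positions: 62, 68, 81.
Circular molecule, 3 cuts → 3 fragments:
  63–68 → 6 bp
  69–81 → 13 bp
  82–106 then 1–62 → 25 + 62 = 87 bp
Sorted largest to smallest: 87, 13, 6 bp.

87, 13, 6 bp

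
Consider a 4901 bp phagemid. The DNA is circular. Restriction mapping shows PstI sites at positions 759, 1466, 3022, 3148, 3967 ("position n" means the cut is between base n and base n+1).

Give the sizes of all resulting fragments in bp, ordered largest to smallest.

Circular molecule, 5 cuts → 5 fragments:
  1466 − 759 = 707 bp
  3022 − 1466 = 1556 bp
  3148 − 3022 = 126 bp
  3967 − 3148 = 819 bp
  wrap: 4901 − 3967 + 759 = 1693 bp
Sorted largest to smallest: 1693, 1556, 819, 707, 126 bp.

1693, 1556, 819, 707, 126 bp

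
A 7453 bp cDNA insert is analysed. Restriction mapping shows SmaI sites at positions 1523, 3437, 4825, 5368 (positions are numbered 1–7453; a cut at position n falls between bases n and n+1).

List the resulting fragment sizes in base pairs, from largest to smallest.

Linear molecule, 4 cuts → 5 fragments:
  1523 − 0 = 1523 bp
  3437 − 1523 = 1914 bp
  4825 − 3437 = 1388 bp
  5368 − 4825 = 543 bp
  7453 − 5368 = 2085 bp
Sorted largest to smallest: 2085, 1914, 1523, 1388, 543 bp.

2085, 1914, 1523, 1388, 543 bp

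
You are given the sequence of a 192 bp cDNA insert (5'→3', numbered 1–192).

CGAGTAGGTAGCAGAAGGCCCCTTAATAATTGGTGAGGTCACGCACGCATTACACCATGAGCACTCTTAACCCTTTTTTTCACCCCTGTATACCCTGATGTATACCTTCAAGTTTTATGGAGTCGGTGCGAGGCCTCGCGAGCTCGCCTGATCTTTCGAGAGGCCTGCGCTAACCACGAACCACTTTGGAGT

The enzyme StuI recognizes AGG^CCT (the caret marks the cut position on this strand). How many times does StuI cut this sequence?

2

AGGCCT occurs starting at positions 131, 161.
StuI cuts at 2 sites.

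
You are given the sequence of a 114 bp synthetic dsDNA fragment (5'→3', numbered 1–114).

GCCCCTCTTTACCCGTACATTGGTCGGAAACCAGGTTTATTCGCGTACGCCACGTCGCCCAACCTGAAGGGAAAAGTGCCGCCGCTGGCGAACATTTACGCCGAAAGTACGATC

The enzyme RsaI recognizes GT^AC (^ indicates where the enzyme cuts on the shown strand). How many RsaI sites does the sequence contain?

GTAC occurs starting at positions 15, 45, 107.
RsaI cuts at 3 sites.

3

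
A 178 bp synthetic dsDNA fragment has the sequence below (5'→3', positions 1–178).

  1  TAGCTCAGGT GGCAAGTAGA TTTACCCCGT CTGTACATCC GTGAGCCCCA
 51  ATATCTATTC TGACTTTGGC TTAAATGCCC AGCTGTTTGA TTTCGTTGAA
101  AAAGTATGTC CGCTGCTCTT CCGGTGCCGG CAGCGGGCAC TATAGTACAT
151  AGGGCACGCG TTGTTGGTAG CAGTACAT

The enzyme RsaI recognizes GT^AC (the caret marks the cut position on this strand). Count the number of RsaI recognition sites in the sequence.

3

GTAC occurs starting at positions 33, 145, 173.
RsaI cuts at 3 sites.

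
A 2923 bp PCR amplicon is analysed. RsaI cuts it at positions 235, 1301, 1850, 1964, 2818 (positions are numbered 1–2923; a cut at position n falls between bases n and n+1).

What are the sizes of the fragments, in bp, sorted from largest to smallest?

1066, 854, 549, 235, 114, 105 bp

Linear molecule, 5 cuts → 6 fragments:
  235 − 0 = 235 bp
  1301 − 235 = 1066 bp
  1850 − 1301 = 549 bp
  1964 − 1850 = 114 bp
  2818 − 1964 = 854 bp
  2923 − 2818 = 105 bp
Sorted largest to smallest: 1066, 854, 549, 235, 114, 105 bp.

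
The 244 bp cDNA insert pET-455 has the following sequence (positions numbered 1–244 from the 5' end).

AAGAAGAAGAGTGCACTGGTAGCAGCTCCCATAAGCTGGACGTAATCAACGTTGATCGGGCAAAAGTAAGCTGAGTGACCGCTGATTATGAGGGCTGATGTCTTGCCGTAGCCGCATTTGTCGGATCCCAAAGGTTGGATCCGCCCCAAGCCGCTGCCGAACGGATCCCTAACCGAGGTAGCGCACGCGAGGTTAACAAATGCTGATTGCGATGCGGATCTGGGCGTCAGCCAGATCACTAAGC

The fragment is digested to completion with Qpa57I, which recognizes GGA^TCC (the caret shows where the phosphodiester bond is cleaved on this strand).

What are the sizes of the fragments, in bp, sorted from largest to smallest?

Qpa57I sites (GGATCC) start at positions 123, 137, 163.
Qpa57I cuts after base 3 of each site, so after positions 125, 139, 165.
Linear molecule, 3 cuts → 4 fragments:
  1–125 → 125 bp
  126–139 → 14 bp
  140–165 → 26 bp
  166–244 → 79 bp
Sorted largest to smallest: 125, 79, 26, 14 bp.

125, 79, 26, 14 bp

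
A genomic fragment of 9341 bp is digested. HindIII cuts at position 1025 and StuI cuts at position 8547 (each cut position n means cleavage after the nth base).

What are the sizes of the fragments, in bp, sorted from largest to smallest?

7522, 1025, 794 bp

Combined cut positions (sorted): 1025, 8547.
Linear molecule, 2 cuts → 3 fragments:
  1025 − 0 = 1025 bp
  8547 − 1025 = 7522 bp
  9341 − 8547 = 794 bp
Sorted largest to smallest: 7522, 1025, 794 bp.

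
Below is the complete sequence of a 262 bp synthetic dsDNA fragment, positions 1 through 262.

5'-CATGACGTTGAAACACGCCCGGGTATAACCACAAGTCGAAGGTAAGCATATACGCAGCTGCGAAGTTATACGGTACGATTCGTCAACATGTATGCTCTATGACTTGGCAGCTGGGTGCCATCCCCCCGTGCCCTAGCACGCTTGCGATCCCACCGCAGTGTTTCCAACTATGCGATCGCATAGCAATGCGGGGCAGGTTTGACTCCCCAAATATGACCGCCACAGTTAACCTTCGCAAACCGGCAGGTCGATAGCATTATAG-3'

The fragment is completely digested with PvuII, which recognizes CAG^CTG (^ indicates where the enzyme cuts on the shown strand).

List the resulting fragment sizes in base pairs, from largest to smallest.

PvuII sites (CAGCTG) start at positions 55, 108.
PvuII cuts after base 3 of each site, so after positions 57, 110.
Linear molecule, 2 cuts → 3 fragments:
  1–57 → 57 bp
  58–110 → 53 bp
  111–262 → 152 bp
Sorted largest to smallest: 152, 57, 53 bp.

152, 57, 53 bp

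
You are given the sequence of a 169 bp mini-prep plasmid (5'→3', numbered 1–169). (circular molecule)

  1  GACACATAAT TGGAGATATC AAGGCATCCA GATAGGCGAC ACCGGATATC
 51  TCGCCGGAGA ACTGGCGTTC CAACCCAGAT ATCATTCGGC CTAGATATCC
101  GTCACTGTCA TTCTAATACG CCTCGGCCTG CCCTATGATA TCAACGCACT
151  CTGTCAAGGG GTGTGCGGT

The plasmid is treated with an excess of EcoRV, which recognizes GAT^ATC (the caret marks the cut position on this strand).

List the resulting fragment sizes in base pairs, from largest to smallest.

EcoRV sites (GATATC) start at positions 15, 45, 78, 94, 137.
EcoRV cuts after base 3 of each site, so after positions 17, 47, 80, 96, 139.
Circular molecule, 5 cuts → 5 fragments:
  18–47 → 30 bp
  48–80 → 33 bp
  81–96 → 16 bp
  97–139 → 43 bp
  140–169 then 1–17 → 30 + 17 = 47 bp
Sorted largest to smallest: 47, 43, 33, 30, 16 bp.

47, 43, 33, 30, 16 bp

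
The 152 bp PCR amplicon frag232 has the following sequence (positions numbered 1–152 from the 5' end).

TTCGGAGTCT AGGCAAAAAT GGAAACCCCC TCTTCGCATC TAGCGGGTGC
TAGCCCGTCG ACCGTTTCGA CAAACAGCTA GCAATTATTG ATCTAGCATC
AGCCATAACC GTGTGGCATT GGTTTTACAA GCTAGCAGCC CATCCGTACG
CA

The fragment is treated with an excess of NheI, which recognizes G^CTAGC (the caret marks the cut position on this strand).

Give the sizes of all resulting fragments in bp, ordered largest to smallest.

54, 49, 28, 21 bp

NheI sites (GCTAGC) start at positions 49, 77, 131.
NheI cuts after the first base of each site, so after positions 49, 77, 131.
Linear molecule, 3 cuts → 4 fragments:
  1–49 → 49 bp
  50–77 → 28 bp
  78–131 → 54 bp
  132–152 → 21 bp
Sorted largest to smallest: 54, 49, 28, 21 bp.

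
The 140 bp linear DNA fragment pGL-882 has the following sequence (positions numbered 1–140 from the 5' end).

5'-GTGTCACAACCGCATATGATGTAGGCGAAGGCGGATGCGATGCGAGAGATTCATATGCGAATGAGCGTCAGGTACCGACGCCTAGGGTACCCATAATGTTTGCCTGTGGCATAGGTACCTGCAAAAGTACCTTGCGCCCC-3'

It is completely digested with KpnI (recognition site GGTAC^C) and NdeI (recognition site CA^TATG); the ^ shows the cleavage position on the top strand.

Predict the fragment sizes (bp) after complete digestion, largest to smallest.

39, 28, 22, 22, 15, 14 bp

KpnI sites (GGTACC) start at positions 71, 86, 114.
KpnI cuts after base 5 of each site (before the last base), so after positions 75, 90, 118.
NdeI sites (CATATG) start at positions 13, 52.
NdeI cuts after base 2 of each site, so after positions 14, 53.
Combined cut positions: 14, 53, 75, 90, 118.
Linear molecule, 5 cuts → 6 fragments:
  1–14 → 14 bp
  15–53 → 39 bp
  54–75 → 22 bp
  76–90 → 15 bp
  91–118 → 28 bp
  119–140 → 22 bp
Sorted largest to smallest: 39, 28, 22, 22, 15, 14 bp.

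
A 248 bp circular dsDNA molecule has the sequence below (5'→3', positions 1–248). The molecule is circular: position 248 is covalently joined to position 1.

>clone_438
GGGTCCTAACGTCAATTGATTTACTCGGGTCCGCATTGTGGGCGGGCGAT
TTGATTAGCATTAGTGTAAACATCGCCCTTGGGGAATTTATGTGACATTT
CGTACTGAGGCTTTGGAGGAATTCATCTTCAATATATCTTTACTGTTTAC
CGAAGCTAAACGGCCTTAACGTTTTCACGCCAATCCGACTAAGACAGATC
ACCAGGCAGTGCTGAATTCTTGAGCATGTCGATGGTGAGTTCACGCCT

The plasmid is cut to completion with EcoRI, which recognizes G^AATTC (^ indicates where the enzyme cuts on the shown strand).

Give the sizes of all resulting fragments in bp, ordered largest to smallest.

153, 95 bp

EcoRI sites (GAATTC) start at positions 119, 214.
EcoRI cuts after the first base of each site, so after positions 119, 214.
Circular molecule, 2 cuts → 2 fragments:
  120–214 → 95 bp
  215–248 then 1–119 → 34 + 119 = 153 bp
Sorted largest to smallest: 153, 95 bp.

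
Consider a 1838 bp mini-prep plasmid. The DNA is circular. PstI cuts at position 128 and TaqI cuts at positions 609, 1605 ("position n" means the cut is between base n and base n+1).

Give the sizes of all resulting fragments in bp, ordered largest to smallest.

996, 481, 361 bp

Combined cut positions (sorted): 128, 609, 1605.
Circular molecule, 3 cuts → 3 fragments:
  609 − 128 = 481 bp
  1605 − 609 = 996 bp
  wrap: 1838 − 1605 + 128 = 361 bp
Sorted largest to smallest: 996, 481, 361 bp.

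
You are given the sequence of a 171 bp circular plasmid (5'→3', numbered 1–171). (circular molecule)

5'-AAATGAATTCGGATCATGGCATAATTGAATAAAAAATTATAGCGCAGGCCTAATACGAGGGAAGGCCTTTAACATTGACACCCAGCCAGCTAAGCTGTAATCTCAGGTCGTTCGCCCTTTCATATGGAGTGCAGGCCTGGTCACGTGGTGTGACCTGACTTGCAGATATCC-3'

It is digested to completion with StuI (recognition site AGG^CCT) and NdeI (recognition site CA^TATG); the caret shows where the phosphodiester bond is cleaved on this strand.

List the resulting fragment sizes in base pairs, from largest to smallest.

84, 57, 17, 13 bp

StuI sites (AGGCCT) start at positions 46, 63, 133.
StuI cuts after base 3 of each site, so after positions 48, 65, 135.
The NdeI site (CATATG) starts at position 121.
NdeI cuts after base 2 of each site, so after position 122.
Combined cut positions: 48, 65, 122, 135.
Circular molecule, 4 cuts → 4 fragments:
  49–65 → 17 bp
  66–122 → 57 bp
  123–135 → 13 bp
  136–171 then 1–48 → 36 + 48 = 84 bp
Sorted largest to smallest: 84, 57, 17, 13 bp.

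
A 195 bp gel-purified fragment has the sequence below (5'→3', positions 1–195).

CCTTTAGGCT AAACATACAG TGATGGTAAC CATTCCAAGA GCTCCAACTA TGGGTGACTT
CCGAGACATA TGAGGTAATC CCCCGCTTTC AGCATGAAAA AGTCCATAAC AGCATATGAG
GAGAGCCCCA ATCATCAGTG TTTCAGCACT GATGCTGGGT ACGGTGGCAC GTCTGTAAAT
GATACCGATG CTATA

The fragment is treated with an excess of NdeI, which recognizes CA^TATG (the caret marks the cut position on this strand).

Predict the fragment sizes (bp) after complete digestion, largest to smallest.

81, 68, 46 bp

NdeI sites (CATATG) start at positions 67, 113.
NdeI cuts after base 2 of each site, so after positions 68, 114.
Linear molecule, 2 cuts → 3 fragments:
  1–68 → 68 bp
  69–114 → 46 bp
  115–195 → 81 bp
Sorted largest to smallest: 81, 68, 46 bp.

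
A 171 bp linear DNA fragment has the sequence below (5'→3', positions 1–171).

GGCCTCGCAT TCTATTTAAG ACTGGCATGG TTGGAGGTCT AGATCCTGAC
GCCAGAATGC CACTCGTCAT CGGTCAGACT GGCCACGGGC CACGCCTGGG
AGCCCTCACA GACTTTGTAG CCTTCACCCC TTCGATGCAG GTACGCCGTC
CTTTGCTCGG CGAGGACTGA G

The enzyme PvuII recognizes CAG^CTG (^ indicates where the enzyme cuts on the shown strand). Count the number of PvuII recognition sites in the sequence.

No occurrence of CAGCTG is present in the sequence.
PvuII does not cut: 0 sites.

0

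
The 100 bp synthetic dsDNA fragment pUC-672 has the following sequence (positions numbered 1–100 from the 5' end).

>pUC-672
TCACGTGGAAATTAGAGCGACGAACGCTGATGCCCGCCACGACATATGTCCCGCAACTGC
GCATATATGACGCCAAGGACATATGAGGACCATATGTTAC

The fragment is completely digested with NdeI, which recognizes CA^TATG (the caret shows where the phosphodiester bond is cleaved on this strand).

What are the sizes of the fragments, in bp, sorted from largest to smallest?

44, 37, 11, 8 bp

NdeI sites (CATATG) start at positions 43, 80, 91.
NdeI cuts after base 2 of each site, so after positions 44, 81, 92.
Linear molecule, 3 cuts → 4 fragments:
  1–44 → 44 bp
  45–81 → 37 bp
  82–92 → 11 bp
  93–100 → 8 bp
Sorted largest to smallest: 44, 37, 11, 8 bp.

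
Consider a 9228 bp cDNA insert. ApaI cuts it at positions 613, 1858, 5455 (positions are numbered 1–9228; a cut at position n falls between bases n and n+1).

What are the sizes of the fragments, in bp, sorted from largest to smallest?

Linear molecule, 3 cuts → 4 fragments:
  613 − 0 = 613 bp
  1858 − 613 = 1245 bp
  5455 − 1858 = 3597 bp
  9228 − 5455 = 3773 bp
Sorted largest to smallest: 3773, 3597, 1245, 613 bp.

3773, 3597, 1245, 613 bp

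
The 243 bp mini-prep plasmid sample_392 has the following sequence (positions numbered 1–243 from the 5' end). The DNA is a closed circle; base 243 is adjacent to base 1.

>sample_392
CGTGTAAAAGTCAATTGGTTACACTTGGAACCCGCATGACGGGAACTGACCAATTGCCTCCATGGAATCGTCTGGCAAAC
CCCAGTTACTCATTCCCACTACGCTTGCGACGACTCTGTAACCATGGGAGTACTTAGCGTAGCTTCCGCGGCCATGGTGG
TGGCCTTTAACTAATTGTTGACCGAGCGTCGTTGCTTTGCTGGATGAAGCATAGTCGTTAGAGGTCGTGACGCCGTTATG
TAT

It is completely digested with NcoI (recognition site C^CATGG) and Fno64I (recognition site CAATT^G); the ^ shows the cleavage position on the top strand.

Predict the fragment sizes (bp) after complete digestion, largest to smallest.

NcoI sites (CCATGG) start at positions 60, 122, 152.
NcoI cuts after the first base of each site, so after positions 60, 122, 152.
Fno64I sites (CAATTG) start at positions 12, 51.
Fno64I cuts after base 5 of each site (before the last base), so after positions 16, 55.
Combined cut positions: 16, 55, 60, 122, 152.
Circular molecule, 5 cuts → 5 fragments:
  17–55 → 39 bp
  56–60 → 5 bp
  61–122 → 62 bp
  123–152 → 30 bp
  153–243 then 1–16 → 91 + 16 = 107 bp
Sorted largest to smallest: 107, 62, 39, 30, 5 bp.

107, 62, 39, 30, 5 bp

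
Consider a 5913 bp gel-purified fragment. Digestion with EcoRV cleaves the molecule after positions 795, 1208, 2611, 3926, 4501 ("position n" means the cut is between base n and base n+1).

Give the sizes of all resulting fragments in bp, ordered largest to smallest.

1412, 1403, 1315, 795, 575, 413 bp

Linear molecule, 5 cuts → 6 fragments:
  795 − 0 = 795 bp
  1208 − 795 = 413 bp
  2611 − 1208 = 1403 bp
  3926 − 2611 = 1315 bp
  4501 − 3926 = 575 bp
  5913 − 4501 = 1412 bp
Sorted largest to smallest: 1412, 1403, 1315, 795, 575, 413 bp.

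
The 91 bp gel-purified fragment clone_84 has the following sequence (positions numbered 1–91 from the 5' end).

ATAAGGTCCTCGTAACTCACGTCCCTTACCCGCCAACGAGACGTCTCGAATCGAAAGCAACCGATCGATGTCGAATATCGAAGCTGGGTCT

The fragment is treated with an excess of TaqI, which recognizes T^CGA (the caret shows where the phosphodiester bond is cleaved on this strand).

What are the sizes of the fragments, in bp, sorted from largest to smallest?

TaqI sites (TCGA) start at positions 46, 51, 65, 71, 78.
TaqI cuts after the first base of each site, so after positions 46, 51, 65, 71, 78.
Linear molecule, 5 cuts → 6 fragments:
  1–46 → 46 bp
  47–51 → 5 bp
  52–65 → 14 bp
  66–71 → 6 bp
  72–78 → 7 bp
  79–91 → 13 bp
Sorted largest to smallest: 46, 14, 13, 7, 6, 5 bp.

46, 14, 13, 7, 6, 5 bp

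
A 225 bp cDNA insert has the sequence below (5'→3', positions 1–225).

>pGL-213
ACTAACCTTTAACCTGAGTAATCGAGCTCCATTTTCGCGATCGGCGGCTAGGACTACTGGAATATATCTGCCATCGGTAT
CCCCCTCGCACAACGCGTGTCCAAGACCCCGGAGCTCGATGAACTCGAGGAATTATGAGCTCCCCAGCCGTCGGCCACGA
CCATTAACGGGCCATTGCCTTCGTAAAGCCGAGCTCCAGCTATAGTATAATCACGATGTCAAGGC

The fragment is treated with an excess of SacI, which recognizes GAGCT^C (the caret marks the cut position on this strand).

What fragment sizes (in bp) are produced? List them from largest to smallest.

88, 54, 30, 28, 25 bp

SacI sites (GAGCTC) start at positions 24, 112, 137, 191.
SacI cuts after base 5 of each site (before the last base), so after positions 28, 116, 141, 195.
Linear molecule, 4 cuts → 5 fragments:
  1–28 → 28 bp
  29–116 → 88 bp
  117–141 → 25 bp
  142–195 → 54 bp
  196–225 → 30 bp
Sorted largest to smallest: 88, 54, 30, 28, 25 bp.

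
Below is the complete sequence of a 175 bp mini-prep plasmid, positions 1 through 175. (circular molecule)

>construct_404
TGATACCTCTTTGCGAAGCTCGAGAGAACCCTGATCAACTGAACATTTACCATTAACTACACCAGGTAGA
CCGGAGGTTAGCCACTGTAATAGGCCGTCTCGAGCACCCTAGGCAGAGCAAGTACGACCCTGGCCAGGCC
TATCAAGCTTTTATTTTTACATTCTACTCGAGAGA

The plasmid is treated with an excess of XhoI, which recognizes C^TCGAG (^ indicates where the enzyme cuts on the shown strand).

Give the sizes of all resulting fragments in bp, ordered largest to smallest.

80, 68, 27 bp

XhoI sites (CTCGAG) start at positions 19, 99, 167.
XhoI cuts after the first base of each site, so after positions 19, 99, 167.
Circular molecule, 3 cuts → 3 fragments:
  20–99 → 80 bp
  100–167 → 68 bp
  168–175 then 1–19 → 8 + 19 = 27 bp
Sorted largest to smallest: 80, 68, 27 bp.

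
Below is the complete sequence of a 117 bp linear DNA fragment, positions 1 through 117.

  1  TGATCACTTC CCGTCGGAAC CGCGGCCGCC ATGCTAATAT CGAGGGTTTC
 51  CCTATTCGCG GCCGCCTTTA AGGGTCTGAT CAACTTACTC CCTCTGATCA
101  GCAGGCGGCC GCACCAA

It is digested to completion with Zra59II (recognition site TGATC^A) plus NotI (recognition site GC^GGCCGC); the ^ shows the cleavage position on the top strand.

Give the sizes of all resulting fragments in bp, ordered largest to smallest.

36, 22, 18, 18, 11, 7, 5 bp

Zra59II sites (TGATCA) start at positions 1, 77, 95.
Zra59II cuts after base 5 of each site (before the last base), so after positions 5, 81, 99.
NotI sites (GCGGCCGC) start at positions 22, 58, 105.
NotI cuts after base 2 of each site, so after positions 23, 59, 106.
Combined cut positions: 5, 23, 59, 81, 99, 106.
Linear molecule, 6 cuts → 7 fragments:
  1–5 → 5 bp
  6–23 → 18 bp
  24–59 → 36 bp
  60–81 → 22 bp
  82–99 → 18 bp
  100–106 → 7 bp
  107–117 → 11 bp
Sorted largest to smallest: 36, 22, 18, 18, 11, 7, 5 bp.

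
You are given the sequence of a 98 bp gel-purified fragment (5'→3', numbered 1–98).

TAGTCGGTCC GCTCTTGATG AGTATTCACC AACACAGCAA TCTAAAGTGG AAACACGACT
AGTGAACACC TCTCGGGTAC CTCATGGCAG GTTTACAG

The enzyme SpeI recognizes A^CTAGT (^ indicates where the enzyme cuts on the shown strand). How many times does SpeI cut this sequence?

1

ACTAGT occurs starting at position 58.
SpeI cuts at 1 site.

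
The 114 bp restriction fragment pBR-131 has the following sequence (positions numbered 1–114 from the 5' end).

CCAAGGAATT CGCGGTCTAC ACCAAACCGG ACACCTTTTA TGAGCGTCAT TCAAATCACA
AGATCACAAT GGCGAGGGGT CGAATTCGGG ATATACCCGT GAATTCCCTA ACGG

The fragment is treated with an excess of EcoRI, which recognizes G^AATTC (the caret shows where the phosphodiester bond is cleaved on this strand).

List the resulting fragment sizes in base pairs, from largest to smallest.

76, 19, 13, 6 bp

EcoRI sites (GAATTC) start at positions 6, 82, 101.
EcoRI cuts after the first base of each site, so after positions 6, 82, 101.
Linear molecule, 3 cuts → 4 fragments:
  1–6 → 6 bp
  7–82 → 76 bp
  83–101 → 19 bp
  102–114 → 13 bp
Sorted largest to smallest: 76, 19, 13, 6 bp.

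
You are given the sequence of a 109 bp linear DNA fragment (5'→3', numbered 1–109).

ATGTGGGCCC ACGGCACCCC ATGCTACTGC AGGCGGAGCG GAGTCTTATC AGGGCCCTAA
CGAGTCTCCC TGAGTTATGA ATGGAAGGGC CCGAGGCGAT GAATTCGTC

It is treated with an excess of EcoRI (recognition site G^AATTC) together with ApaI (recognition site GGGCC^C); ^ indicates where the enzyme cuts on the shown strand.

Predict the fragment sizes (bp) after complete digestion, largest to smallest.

47, 35, 10, 9, 8 bp

The EcoRI site (GAATTC) starts at position 101.
EcoRI cuts after the first base of each site, so after position 101.
ApaI sites (GGGCCC) start at positions 5, 52, 87.
ApaI cuts after base 5 of each site (before the last base), so after positions 9, 56, 91.
Combined cut positions: 9, 56, 91, 101.
Linear molecule, 4 cuts → 5 fragments:
  1–9 → 9 bp
  10–56 → 47 bp
  57–91 → 35 bp
  92–101 → 10 bp
  102–109 → 8 bp
Sorted largest to smallest: 47, 35, 10, 9, 8 bp.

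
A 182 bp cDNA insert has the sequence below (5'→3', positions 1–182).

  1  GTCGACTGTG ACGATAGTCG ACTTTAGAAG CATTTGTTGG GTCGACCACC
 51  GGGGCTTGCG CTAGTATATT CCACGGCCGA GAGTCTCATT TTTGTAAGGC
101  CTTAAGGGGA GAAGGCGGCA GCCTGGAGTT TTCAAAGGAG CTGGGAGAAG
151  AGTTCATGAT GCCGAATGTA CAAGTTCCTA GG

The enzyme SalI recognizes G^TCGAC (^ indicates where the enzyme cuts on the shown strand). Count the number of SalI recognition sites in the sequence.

GTCGAC occurs starting at positions 1, 17, 41.
SalI cuts at 3 sites.

3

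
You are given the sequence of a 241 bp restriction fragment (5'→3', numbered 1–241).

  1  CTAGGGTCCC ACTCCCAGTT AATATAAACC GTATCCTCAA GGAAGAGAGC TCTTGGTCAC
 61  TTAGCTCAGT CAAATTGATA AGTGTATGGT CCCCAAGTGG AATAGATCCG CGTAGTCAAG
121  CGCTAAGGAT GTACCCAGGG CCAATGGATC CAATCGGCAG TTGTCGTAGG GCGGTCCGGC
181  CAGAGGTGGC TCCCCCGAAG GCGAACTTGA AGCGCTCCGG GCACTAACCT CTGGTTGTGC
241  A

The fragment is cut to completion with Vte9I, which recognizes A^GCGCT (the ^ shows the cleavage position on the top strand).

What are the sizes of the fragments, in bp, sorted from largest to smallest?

119, 92, 30 bp

Vte9I sites (AGCGCT) start at positions 119, 211.
Vte9I cuts after the first base of each site, so after positions 119, 211.
Linear molecule, 2 cuts → 3 fragments:
  1–119 → 119 bp
  120–211 → 92 bp
  212–241 → 30 bp
Sorted largest to smallest: 119, 92, 30 bp.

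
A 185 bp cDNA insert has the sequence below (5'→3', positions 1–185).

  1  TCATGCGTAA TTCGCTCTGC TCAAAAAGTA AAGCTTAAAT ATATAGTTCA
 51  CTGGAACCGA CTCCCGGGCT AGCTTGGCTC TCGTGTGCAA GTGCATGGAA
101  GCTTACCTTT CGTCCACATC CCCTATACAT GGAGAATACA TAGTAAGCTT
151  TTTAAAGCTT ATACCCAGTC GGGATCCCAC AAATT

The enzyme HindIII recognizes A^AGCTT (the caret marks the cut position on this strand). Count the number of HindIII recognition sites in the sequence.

AAGCTT occurs starting at positions 31, 99, 145, 155.
HindIII cuts at 4 sites.

4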